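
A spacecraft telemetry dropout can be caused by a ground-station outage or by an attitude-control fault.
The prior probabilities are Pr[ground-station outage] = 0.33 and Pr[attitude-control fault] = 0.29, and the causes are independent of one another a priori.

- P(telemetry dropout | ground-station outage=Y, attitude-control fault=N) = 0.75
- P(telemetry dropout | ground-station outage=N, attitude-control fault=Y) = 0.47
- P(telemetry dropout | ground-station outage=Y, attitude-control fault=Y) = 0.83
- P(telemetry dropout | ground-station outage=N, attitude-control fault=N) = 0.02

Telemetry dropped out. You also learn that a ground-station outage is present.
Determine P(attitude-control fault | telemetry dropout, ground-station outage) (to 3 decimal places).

Weight on attitude-control fault=true, given the evidence: 0.83·0.29 = 0.240700
Normalizer over all consistent configurations: 0.75·0.71 + 0.83·0.29 = 0.773200
P(attitude-control fault | telemetry dropout, ground-station outage) = 0.240700/0.773200 ≈ 0.311

P(attitude-control fault | telemetry dropout, ground-station outage) ≈ 0.311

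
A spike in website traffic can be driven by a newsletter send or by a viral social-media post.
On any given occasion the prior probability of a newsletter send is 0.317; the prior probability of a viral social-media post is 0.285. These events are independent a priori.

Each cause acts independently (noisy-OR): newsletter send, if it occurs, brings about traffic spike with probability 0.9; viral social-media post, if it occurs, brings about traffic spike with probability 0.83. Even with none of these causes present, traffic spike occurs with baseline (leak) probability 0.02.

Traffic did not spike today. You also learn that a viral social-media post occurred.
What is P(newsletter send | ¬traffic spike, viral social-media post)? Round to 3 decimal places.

P(newsletter send | ¬traffic spike, viral social-media post) ≈ 0.044

Under noisy-OR, P(traffic spike | causes) = 1 − (1−0.02)·∏(1−qᵢ) over the active causes.
For the numerator, keep only newsletter send=true terms: 0.01666*0.317 = 0.005281
Normalizer over all consistent configurations: 0.1666*0.683 + 0.01666*0.317 = 0.119069
P(newsletter send | ¬traffic spike, viral social-media post) = 0.005281/0.119069 ≈ 0.044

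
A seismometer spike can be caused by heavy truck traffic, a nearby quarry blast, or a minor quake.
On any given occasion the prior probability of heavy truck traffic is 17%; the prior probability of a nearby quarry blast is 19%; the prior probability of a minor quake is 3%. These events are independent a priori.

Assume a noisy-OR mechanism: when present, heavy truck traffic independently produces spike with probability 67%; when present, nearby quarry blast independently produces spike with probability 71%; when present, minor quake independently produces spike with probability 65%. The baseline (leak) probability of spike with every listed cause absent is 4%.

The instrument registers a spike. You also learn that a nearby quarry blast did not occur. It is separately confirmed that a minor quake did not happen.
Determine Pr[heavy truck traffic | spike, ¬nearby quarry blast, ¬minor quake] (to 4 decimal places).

Under noisy-OR, P(spike | causes) = 1 − (1−0.04)·∏(1−qᵢ) over the active causes.
P(spike | ¬nearby quarry blast, ¬minor quake) = 0.04×0.83 + 0.6832×0.17 = 0.033200 + 0.116144 = 0.149344
Of this, 0.116144 comes from 0.6832×0.17 (the heavy truck traffic=true cases).
So P(heavy truck traffic | spike, ¬nearby quarry blast, ¬minor quake) = 0.116144/0.149344 ≈ 0.7777.

Pr[heavy truck traffic | spike, ¬nearby quarry blast, ¬minor quake] ≈ 0.7777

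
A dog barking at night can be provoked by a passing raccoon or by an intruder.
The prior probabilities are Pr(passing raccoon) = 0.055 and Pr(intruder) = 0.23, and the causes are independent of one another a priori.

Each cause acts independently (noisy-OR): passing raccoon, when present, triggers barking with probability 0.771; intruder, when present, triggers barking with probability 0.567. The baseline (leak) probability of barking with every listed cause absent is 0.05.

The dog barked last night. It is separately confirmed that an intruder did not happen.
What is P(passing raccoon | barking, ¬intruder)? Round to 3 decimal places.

P(passing raccoon | barking, ¬intruder) ≈ 0.477

Under noisy-OR, P(barking | causes) = 1 − (1−0.05)·∏(1−qᵢ) over the active causes.
By total probability over both values of passing raccoon:
  P(barking | ¬intruder) = 0.05×0.945 + 0.78245×0.055
        = 0.047250 + 0.043035 = 0.090285
Keeping only the passing raccoon-present terms gives 0.043035, so
  P(passing raccoon | barking, ¬intruder) = 0.043035 / 0.090285 ≈ 0.477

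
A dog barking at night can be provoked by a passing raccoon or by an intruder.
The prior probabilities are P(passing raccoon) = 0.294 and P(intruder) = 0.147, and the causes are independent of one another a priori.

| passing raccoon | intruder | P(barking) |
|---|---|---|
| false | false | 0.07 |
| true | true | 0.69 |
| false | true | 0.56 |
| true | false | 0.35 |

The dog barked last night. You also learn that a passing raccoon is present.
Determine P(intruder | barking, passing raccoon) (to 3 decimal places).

P(intruder | barking, passing raccoon) ≈ 0.254

Numerator (weight on configurations with intruder): 0.69*0.147 = 0.101430
Normalizer over all consistent configurations: 0.35*0.853 + 0.69*0.147 = 0.399980
P(intruder | barking, passing raccoon) = 0.101430/0.399980 ≈ 0.254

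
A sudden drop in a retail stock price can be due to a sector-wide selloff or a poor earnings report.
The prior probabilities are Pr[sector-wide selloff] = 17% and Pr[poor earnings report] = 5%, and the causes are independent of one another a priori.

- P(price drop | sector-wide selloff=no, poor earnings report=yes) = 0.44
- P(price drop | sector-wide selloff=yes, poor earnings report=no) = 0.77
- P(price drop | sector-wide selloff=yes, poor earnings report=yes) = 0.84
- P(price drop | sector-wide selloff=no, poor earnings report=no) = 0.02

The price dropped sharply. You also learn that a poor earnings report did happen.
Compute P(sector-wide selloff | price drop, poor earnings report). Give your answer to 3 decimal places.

P(sector-wide selloff | price drop, poor earnings report) ≈ 0.281

Sum P(price drop|·) weighted by the priors over both values of sector-wide selloff:
  P(price drop | poor earnings report) = 0.44*0.83 + 0.84*0.17
        = 0.365200 + 0.142800 = 0.508000
Configurations with sector-wide selloff contribute 0.142800, so
  P(sector-wide selloff | price drop, poor earnings report) = 0.142800 / 0.508000 ≈ 0.281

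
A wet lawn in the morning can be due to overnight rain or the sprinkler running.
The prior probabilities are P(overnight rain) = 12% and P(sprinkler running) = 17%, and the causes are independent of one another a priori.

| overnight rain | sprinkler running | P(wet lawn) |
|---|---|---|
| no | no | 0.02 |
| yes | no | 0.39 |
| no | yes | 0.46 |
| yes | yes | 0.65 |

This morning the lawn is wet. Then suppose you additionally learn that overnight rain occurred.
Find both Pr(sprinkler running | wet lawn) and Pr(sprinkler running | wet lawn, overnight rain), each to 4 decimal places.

Sum P(wet lawn|·) weighted by the priors over the 4 (overnight rain, sprinkler running) configurations:
  P(wet lawn) = 0.02*0.88*0.83 + 0.46*0.88*0.17 + 0.39*0.12*0.83 + 0.65*0.12*0.17
        = 0.014608 + 0.068816 + 0.038844 + 0.013260 = 0.135528
Keeping only the sprinkler running-present terms gives 0.082076, so
  P(sprinkler running | wet lawn) = 0.082076 / 0.135528 ≈ 0.6056

With the extra evidence:
Sum P(wet lawn|·) weighted by the priors over both values of sprinkler running:
  P(wet lawn | overnight rain) = 0.39*0.83 + 0.65*0.17
        = 0.323700 + 0.110500 = 0.434200
Configurations with sprinkler running contribute 0.110500, so
  P(sprinkler running | wet lawn, overnight rain) = 0.110500 / 0.434200 ≈ 0.2545
— overnight rain explains away the evidence for sprinkler running.

Pr(sprinkler running | wet lawn) ≈ 0.6056; Pr(sprinkler running | wet lawn, overnight rain) ≈ 0.2545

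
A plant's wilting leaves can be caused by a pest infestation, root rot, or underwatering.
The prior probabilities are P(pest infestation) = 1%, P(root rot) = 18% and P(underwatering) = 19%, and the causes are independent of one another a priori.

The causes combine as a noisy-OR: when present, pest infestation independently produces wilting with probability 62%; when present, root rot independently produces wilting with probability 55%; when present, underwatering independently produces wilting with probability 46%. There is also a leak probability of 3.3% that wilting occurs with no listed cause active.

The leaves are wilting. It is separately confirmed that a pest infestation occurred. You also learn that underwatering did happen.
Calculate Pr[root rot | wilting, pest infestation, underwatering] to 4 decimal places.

Pr[root rot | wilting, pest infestation, underwatering] ≈ 0.1996

Under noisy-OR, P(wilting | causes) = 1 − (1−0.033)·∏(1−qᵢ) over the active causes.
P(wilting | pest infestation, underwatering) = 0.801572*0.82 + 0.910707*0.18 = 0.657289 + 0.163927 = 0.821216
The root rot-present share is 0.910707*0.18 = 0.163927.
Hence the posterior is 0.163927/0.821216 ≈ 0.1996.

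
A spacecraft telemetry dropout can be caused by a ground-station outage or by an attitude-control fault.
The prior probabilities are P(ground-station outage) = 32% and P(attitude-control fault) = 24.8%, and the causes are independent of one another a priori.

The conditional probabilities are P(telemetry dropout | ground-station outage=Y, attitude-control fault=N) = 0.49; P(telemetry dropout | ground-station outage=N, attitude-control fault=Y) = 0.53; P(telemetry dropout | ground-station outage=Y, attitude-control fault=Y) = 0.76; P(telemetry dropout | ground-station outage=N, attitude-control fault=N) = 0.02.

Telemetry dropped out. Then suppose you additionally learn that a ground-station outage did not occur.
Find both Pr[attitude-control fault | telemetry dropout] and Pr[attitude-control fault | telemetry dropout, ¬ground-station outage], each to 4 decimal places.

P(telemetry dropout) = 0.02·0.68·0.752 + 0.53·0.68·0.248 + 0.49·0.32·0.752 + 0.76·0.32·0.248 = 0.010227 + 0.089379 + 0.117914 + 0.060314 = 0.277834
Restricting to configurations with attitude-control fault present: 0.089379 + 0.060314 = 0.149693.
Hence the posterior is 0.149693/0.277834 ≈ 0.5388.

With the extra evidence:
Numerator (weight on configurations with attitude-control fault): 0.53·0.248 = 0.131440
Denominator P(telemetry dropout | ¬ground-station outage): 0.02·0.752 + 0.53·0.248 = 0.146480
P(attitude-control fault | telemetry dropout, ¬ground-station outage) = 0.131440/0.146480 ≈ 0.8973
Ruling out ground-station outage raises the posterior on attitude-control fault — the flip side of explaining away.

Pr[attitude-control fault | telemetry dropout] ≈ 0.5388; Pr[attitude-control fault | telemetry dropout, ¬ground-station outage] ≈ 0.8973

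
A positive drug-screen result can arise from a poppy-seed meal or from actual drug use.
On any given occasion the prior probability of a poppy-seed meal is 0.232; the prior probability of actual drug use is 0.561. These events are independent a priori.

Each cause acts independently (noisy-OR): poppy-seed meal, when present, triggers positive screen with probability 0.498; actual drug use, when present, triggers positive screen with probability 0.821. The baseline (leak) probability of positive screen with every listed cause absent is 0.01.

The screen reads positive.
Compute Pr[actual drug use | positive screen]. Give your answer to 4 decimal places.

Pr[actual drug use | positive screen] ≈ 0.8965

Under noisy-OR, P(positive screen | causes) = 1 − (1−0.01)·∏(1−qᵢ) over the active causes.
P(positive screen) = 0.01×0.768×0.439 + 0.82279×0.768×0.561 + 0.50302×0.232×0.439 + 0.911041×0.232×0.561 = 0.003372 + 0.354497 + 0.051232 + 0.118574 = 0.527675
Of this, 0.473071 comes from 0.354497 + 0.118574 (the actual drug use=true cases).
Hence the posterior is 0.473071/0.527675 ≈ 0.8965.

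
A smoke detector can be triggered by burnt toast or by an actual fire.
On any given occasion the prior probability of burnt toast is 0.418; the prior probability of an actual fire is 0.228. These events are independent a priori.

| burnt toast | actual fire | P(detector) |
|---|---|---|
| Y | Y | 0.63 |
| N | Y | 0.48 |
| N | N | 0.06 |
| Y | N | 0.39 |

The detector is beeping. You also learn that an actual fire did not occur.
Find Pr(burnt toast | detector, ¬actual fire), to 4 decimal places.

Numerator (weight on configurations with burnt toast): 0.39×0.418 = 0.163020
The normalizing constant is 0.06×0.582 + 0.39×0.418 = 0.197940
P(burnt toast | detector, ¬actual fire) = 0.163020/0.197940 ≈ 0.8236

Pr(burnt toast | detector, ¬actual fire) ≈ 0.8236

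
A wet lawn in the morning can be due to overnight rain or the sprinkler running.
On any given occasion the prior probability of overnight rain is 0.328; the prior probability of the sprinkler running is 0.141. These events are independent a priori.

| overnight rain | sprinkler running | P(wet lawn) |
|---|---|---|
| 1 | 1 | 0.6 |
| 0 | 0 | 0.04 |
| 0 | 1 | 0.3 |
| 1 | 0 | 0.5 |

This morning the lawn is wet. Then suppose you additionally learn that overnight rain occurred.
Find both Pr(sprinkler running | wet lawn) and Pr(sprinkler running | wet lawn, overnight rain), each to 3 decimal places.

P(wet lawn) = 0.04×0.672×0.859 + 0.3×0.672×0.141 + 0.5×0.328×0.859 + 0.6×0.328×0.141 = 0.023090 + 0.028426 + 0.140876 + 0.027749 = 0.220141
Of this, 0.056175 comes from 0.028426 + 0.027749 (the sprinkler running=true cases).
So P(sprinkler running | wet lawn) = 0.056175/0.220141 ≈ 0.255.

With the extra evidence:
Sum P(wet lawn|·) weighted by the priors over both values of sprinkler running:
  P(wet lawn | overnight rain) = 0.5·0.859 + 0.6·0.141
        = 0.429500 + 0.084600 = 0.514100
The terms with sprinkler running present sum to 0.084600, so
  P(sprinkler running | wet lawn, overnight rain) = 0.084600 / 0.514100 ≈ 0.165

Pr(sprinkler running | wet lawn) ≈ 0.255; Pr(sprinkler running | wet lawn, overnight rain) ≈ 0.165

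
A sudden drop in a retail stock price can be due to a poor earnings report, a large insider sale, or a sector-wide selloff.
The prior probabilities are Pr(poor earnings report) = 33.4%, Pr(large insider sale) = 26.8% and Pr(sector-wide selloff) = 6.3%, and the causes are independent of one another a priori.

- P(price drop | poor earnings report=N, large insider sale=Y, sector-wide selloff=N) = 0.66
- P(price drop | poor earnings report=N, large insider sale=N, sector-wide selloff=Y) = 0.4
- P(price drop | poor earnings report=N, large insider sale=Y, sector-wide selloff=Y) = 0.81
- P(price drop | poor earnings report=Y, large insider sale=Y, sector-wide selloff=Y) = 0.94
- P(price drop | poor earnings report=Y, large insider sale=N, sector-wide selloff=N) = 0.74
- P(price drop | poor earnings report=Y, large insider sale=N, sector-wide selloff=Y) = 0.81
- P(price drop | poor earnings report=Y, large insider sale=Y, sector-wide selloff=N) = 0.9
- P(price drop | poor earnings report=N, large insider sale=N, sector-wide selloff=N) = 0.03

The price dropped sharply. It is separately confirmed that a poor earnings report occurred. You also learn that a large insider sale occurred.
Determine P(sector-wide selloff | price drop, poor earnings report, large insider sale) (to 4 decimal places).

P(sector-wide selloff | price drop, poor earnings report, large insider sale) ≈ 0.0656

Numerator (weight on configurations with sector-wide selloff): 0.94*0.063 = 0.059220
Normalizer over all consistent configurations: 0.9*0.937 + 0.94*0.063 = 0.902520
P(sector-wide selloff | price drop, poor earnings report, large insider sale) = 0.059220/0.902520 ≈ 0.0656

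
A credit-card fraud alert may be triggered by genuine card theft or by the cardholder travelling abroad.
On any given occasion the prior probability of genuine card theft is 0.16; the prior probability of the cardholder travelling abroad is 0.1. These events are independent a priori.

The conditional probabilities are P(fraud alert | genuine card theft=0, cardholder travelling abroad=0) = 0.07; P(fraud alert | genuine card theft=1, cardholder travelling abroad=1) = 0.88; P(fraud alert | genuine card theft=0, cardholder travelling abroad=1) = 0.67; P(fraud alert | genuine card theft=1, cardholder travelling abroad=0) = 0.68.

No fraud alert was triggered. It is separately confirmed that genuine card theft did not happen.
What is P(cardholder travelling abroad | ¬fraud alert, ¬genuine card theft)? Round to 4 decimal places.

P(¬fraud alert | ¬genuine card theft) = 0.93*0.9 + 0.33*0.1 = 0.837000 + 0.033000 = 0.870000
The cardholder travelling abroad-present share is 0.33*0.1 = 0.033000.
So P(cardholder travelling abroad | ¬fraud alert, ¬genuine card theft) = 0.033000/0.870000 ≈ 0.0379.

P(cardholder travelling abroad | ¬fraud alert, ¬genuine card theft) ≈ 0.0379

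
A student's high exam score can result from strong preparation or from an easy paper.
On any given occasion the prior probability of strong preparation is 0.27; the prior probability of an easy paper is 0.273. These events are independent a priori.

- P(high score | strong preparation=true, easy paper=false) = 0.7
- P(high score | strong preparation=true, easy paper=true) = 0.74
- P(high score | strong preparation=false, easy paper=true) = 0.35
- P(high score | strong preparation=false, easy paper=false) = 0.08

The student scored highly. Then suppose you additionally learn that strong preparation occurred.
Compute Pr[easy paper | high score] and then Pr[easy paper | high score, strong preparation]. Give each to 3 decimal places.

P(high score) = 0.08·0.73·0.727 + 0.35·0.73·0.273 + 0.7·0.27·0.727 + 0.74·0.27·0.273 = 0.042457 + 0.069752 + 0.137403 + 0.054545 = 0.304157
The easy paper-present share is 0.069752 + 0.054545 = 0.124297.
Hence the posterior is 0.124297/0.304157 ≈ 0.409.

Now also conditioning on strong preparation=true:
P(high score | strong preparation) = 0.7·0.727 + 0.74·0.273 = 0.508900 + 0.202020 = 0.710920
Restricting to configurations with easy paper present: 0.74·0.273 = 0.202020.
P(easy paper | high score, strong preparation) = 0.202020 / 0.710920 ≈ 0.284

Pr[easy paper | high score] ≈ 0.409; Pr[easy paper | high score, strong preparation] ≈ 0.284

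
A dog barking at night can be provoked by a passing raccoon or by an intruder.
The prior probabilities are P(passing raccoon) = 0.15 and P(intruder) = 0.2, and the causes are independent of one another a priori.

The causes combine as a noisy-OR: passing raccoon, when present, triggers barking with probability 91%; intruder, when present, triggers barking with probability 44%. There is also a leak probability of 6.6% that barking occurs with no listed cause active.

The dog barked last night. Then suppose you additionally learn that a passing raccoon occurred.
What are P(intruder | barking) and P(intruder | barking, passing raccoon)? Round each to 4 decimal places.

P(intruder | barking) ≈ 0.4147; P(intruder | barking, passing raccoon) ≈ 0.2064

Under noisy-OR, P(barking | causes) = 1 − (1−0.066)·∏(1−qᵢ) over the active causes.
Weight on intruder=true, given the evidence: 0.081083 + 0.028588 = 0.109671
Denominator P(barking): 0.066*0.85*0.8 + 0.47696*0.85*0.2 + 0.91594*0.15*0.8 + 0.952926*0.15*0.2 = 0.264464
P(intruder | barking) = 0.109671/0.264464 ≈ 0.4147

Now condition on the additional information:
P(barking | passing raccoon) = 0.91594×0.8 + 0.952926×0.2 = 0.732752 + 0.190585 = 0.923337
Of this, 0.190585 comes from 0.952926×0.2 (the intruder=true cases).
Hence the posterior is 0.190585/0.923337 ≈ 0.2064.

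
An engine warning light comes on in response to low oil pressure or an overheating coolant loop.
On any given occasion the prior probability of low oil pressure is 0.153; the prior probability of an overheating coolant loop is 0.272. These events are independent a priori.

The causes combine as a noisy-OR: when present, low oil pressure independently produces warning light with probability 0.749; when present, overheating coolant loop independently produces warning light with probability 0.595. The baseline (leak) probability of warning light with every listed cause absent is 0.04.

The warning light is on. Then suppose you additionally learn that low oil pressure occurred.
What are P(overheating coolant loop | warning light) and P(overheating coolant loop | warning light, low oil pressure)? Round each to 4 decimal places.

Under noisy-OR, P(warning light | causes) = 1 − (1−0.04)·∏(1−qᵢ) over the active causes.
For the numerator, keep only overheating coolant loop=true terms: 0.140811 + 0.037555 = 0.178366
Denominator P(warning light): 0.04×0.847×0.728 + 0.6112×0.847×0.272 + 0.75904×0.153×0.728 + 0.902411×0.153×0.272 = 0.287576
Posterior = 0.178366 / 0.287576 ≈ 0.6202

Now condition on the additional information:
By total probability over both values of overheating coolant loop:
  P(warning light | low oil pressure) = 0.75904×0.728 + 0.902411×0.272
        = 0.552581 + 0.245456 = 0.798037
Keeping only the overheating coolant loop-present terms gives 0.245456, so
  P(overheating coolant loop | warning light, low oil pressure) = 0.245456 / 0.798037 ≈ 0.3076
This is intercausal reasoning (explaining away): once low oil pressure accounts for the warning light, overheating coolant loop becomes less likely.

P(overheating coolant loop | warning light) ≈ 0.6202; P(overheating coolant loop | warning light, low oil pressure) ≈ 0.3076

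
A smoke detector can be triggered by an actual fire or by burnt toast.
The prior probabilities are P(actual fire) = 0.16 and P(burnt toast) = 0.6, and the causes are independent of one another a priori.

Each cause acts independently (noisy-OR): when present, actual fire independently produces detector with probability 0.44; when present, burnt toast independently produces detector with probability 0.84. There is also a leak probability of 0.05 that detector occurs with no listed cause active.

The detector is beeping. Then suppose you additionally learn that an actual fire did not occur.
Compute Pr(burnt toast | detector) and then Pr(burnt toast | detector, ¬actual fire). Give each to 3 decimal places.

Pr(burnt toast | detector) ≈ 0.917; Pr(burnt toast | detector, ¬actual fire) ≈ 0.962

Under noisy-OR, P(detector | causes) = 1 − (1−0.05)·∏(1−qᵢ) over the active causes.
Sum P(detector|·) weighted by the priors over the 4 (actual fire, burnt toast) configurations:
  P(detector) = 0.05×0.84×0.4 + 0.848×0.84×0.6 + 0.468×0.16×0.4 + 0.91488×0.16×0.6
        = 0.016800 + 0.427392 + 0.029952 + 0.087828 = 0.561972
Configurations with burnt toast contribute 0.515220, so
  P(burnt toast | detector) = 0.515220 / 0.561972 ≈ 0.917

Now also conditioning on actual fire≠true:
P(detector | ¬actual fire) = 0.05×0.4 + 0.848×0.6 = 0.020000 + 0.508800 = 0.528800
Restricting to configurations with burnt toast present: 0.848×0.6 = 0.508800.
Hence the posterior is 0.508800/0.528800 ≈ 0.962.
Ruling out actual fire raises the posterior on burnt toast — the flip side of explaining away.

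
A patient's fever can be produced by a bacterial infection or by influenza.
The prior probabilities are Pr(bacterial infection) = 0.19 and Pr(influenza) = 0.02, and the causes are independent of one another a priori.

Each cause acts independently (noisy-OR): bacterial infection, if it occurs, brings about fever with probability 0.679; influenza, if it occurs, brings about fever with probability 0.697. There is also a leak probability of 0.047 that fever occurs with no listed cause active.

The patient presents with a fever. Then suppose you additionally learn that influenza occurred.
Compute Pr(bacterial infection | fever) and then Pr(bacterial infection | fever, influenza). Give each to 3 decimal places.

Pr(bacterial infection | fever) ≈ 0.731; Pr(bacterial infection | fever, influenza) ≈ 0.230

Under noisy-OR, P(fever | causes) = 1 − (1−0.047)·∏(1−qᵢ) over the active causes.
Sum P(fever|·) weighted by the priors over the 4 (bacterial infection, influenza) configurations:
  P(fever) = 0.047·0.81·0.98 + 0.711241·0.81·0.02 + 0.694087·0.19·0.98 + 0.907308·0.19·0.02
        = 0.037309 + 0.011522 + 0.129239 + 0.003448 = 0.181518
Keeping only the bacterial infection-present terms gives 0.132687, so
  P(bacterial infection | fever) = 0.132687 / 0.181518 ≈ 0.731

Now also conditioning on influenza=true:
P(fever | influenza) = 0.711241×0.81 + 0.907308×0.19 = 0.576105 + 0.172389 = 0.748494
The bacterial infection-present share is 0.907308×0.19 = 0.172389.
P(bacterial infection | fever, influenza) = 0.172389 / 0.748494 ≈ 0.230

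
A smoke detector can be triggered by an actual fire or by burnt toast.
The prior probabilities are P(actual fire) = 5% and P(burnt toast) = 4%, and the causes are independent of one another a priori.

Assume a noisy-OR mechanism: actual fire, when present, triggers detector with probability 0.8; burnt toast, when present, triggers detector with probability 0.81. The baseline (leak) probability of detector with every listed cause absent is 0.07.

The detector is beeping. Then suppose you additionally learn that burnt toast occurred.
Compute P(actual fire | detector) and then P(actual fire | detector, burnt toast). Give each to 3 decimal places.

P(actual fire | detector) ≈ 0.301; P(actual fire | detector, burnt toast) ≈ 0.058

Under noisy-OR, P(detector | causes) = 1 − (1−0.07)·∏(1−qᵢ) over the active causes.
For the numerator, keep only actual fire=true terms: 0.039072 + 0.001929 = 0.041001
Normalizer over all consistent configurations: 0.07*0.95*0.96 + 0.8233*0.95*0.04 + 0.814*0.05*0.96 + 0.96466*0.05*0.04 = 0.136126
Posterior = 0.041001 / 0.136126 ≈ 0.301

With the extra evidence:
By total probability over both values of actual fire:
  P(detector | burnt toast) = 0.8233·0.95 + 0.96466·0.05
        = 0.782135 + 0.048233 = 0.830368
Keeping only the actual fire-present terms gives 0.048233, so
  P(actual fire | detector, burnt toast) = 0.048233 / 0.830368 ≈ 0.058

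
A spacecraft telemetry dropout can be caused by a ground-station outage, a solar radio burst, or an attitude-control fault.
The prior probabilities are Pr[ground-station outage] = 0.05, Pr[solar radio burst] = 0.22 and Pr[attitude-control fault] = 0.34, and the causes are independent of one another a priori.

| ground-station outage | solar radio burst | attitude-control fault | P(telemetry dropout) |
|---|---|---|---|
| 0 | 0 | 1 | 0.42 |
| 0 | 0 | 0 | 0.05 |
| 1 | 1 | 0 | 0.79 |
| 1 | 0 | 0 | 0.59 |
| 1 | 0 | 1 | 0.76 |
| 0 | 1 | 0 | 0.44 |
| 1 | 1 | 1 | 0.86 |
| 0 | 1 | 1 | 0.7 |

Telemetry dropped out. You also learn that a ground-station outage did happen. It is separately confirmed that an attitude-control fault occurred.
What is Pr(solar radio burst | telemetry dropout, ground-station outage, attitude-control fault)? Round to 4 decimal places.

Enumerate both values of solar radio burst and weight by the priors:
  P(telemetry dropout | ground-station outage, attitude-control fault) = 0.76×0.78 + 0.86×0.22
        = 0.592800 + 0.189200 = 0.782000
The terms with solar radio burst present sum to 0.189200, so
  P(solar radio burst | telemetry dropout, ground-station outage, attitude-control fault) = 0.189200 / 0.782000 ≈ 0.2419

Pr(solar radio burst | telemetry dropout, ground-station outage, attitude-control fault) ≈ 0.2419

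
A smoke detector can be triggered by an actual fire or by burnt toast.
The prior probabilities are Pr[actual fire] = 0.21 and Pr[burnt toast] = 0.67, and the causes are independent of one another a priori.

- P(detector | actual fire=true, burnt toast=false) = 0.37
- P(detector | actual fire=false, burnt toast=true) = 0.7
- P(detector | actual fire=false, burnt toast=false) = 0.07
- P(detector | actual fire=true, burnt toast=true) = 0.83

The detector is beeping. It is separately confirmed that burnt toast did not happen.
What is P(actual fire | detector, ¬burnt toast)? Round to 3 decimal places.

P(actual fire | detector, ¬burnt toast) ≈ 0.584

P(detector | ¬burnt toast) = 0.07*0.79 + 0.37*0.21 = 0.055300 + 0.077700 = 0.133000
The actual fire-present share is 0.37*0.21 = 0.077700.
So P(actual fire | detector, ¬burnt toast) = 0.077700/0.133000 ≈ 0.584.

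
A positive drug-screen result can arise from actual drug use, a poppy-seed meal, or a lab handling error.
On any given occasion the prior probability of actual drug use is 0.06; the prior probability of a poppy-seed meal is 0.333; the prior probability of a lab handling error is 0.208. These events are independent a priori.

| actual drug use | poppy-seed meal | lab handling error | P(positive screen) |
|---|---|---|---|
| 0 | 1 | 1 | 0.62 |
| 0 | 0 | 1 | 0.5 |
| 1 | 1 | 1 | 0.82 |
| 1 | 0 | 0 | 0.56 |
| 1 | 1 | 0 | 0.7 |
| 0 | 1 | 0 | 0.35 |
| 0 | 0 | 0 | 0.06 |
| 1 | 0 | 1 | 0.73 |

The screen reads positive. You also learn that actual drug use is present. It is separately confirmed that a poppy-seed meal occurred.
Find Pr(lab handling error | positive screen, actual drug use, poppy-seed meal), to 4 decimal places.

Weight on lab handling error=true, given the evidence: 0.82*0.208 = 0.170560
Normalizer over all consistent configurations: 0.7*0.792 + 0.82*0.208 = 0.724960
Posterior = 0.170560 / 0.724960 ≈ 0.2353

Pr(lab handling error | positive screen, actual drug use, poppy-seed meal) ≈ 0.2353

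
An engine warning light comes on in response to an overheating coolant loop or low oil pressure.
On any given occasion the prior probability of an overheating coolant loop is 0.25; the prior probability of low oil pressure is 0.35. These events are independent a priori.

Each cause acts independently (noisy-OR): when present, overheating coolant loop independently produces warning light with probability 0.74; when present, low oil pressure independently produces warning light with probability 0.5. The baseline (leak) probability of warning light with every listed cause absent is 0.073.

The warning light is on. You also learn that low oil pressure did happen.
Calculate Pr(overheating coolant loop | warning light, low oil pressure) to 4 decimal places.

Pr(overheating coolant loop | warning light, low oil pressure) ≈ 0.3534

Under noisy-OR, P(warning light | causes) = 1 − (1−0.073)·∏(1−qᵢ) over the active causes.
P(warning light | low oil pressure) = 0.5365×0.75 + 0.87949×0.25 = 0.402375 + 0.219872 = 0.622247
Of this, 0.219872 comes from 0.87949×0.25 (the overheating coolant loop=true cases).
P(overheating coolant loop | warning light, low oil pressure) = 0.219872 / 0.622247 ≈ 0.3534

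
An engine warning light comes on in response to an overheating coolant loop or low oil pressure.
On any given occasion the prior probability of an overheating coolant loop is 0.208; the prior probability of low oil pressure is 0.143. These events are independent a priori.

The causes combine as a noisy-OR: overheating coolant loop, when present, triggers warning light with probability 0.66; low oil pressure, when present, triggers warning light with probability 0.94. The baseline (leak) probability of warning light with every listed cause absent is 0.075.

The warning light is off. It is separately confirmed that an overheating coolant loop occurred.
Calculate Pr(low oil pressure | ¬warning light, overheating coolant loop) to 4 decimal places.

Pr(low oil pressure | ¬warning light, overheating coolant loop) ≈ 0.0099

Under noisy-OR, P(warning light | causes) = 1 − (1−0.075)·∏(1−qᵢ) over the active causes.
P(¬warning light | overheating coolant loop) = 0.3145*0.857 + 0.01887*0.143 = 0.269527 + 0.002698 = 0.272225
Restricting to configurations with low oil pressure present: 0.01887*0.143 = 0.002698.
P(low oil pressure | ¬warning light, overheating coolant loop) = 0.002698 / 0.272225 ≈ 0.0099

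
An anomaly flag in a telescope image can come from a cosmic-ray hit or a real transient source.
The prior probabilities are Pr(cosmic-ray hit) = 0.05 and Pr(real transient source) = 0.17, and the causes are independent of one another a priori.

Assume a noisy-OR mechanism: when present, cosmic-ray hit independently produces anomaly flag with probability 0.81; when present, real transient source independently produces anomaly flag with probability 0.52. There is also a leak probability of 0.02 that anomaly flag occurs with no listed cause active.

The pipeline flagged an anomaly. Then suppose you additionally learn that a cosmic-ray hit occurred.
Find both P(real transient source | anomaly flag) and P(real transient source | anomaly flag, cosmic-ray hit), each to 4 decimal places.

Under noisy-OR, P(anomaly flag | causes) = 1 − (1−0.02)·∏(1−qᵢ) over the active causes.
For the numerator, keep only real transient source=true terms: 0.085530 + 0.007740 = 0.093270
Denominator P(anomaly flag): 0.02*0.95*0.83 + 0.5296*0.95*0.17 + 0.8138*0.05*0.83 + 0.910624*0.05*0.17 = 0.142813
P(real transient source | anomaly flag) = 0.093270/0.142813 ≈ 0.6531

Now condition on the additional information:
For the numerator, keep only real transient source=true terms: 0.910624×0.17 = 0.154806
Normalizer over all consistent configurations: 0.8138×0.83 + 0.910624×0.17 = 0.830260
Posterior = 0.154806 / 0.830260 ≈ 0.1865

P(real transient source | anomaly flag) ≈ 0.6531; P(real transient source | anomaly flag, cosmic-ray hit) ≈ 0.1865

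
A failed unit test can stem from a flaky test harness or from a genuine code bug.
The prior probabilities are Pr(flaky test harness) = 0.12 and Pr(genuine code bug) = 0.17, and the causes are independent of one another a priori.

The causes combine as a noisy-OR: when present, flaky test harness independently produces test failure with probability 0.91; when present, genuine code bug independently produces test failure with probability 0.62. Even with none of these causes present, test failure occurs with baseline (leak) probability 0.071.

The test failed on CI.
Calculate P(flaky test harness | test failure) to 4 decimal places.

Under noisy-OR, P(test failure | causes) = 1 − (1−0.071)·∏(1−qᵢ) over the active causes.
By total probability over the 4 (flaky test harness, genuine code bug) configurations:
  P(test failure) = 0.071·0.88·0.83 + 0.64698·0.88·0.17 + 0.91639·0.12·0.83 + 0.968228·0.12·0.17
        = 0.051858 + 0.096788 + 0.091272 + 0.019752 = 0.259670
The terms with flaky test harness present sum to 0.111024, so
  P(flaky test harness | test failure) = 0.111024 / 0.259670 ≈ 0.4276

P(flaky test harness | test failure) ≈ 0.4276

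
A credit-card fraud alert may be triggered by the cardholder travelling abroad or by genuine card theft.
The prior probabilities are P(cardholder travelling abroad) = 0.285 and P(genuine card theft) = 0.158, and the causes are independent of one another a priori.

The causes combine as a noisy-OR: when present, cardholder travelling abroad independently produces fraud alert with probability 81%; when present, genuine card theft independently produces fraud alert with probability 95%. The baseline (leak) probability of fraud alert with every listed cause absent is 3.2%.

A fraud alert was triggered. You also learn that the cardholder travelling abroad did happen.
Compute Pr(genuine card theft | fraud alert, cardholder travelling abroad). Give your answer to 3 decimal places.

Under noisy-OR, P(fraud alert | causes) = 1 − (1−0.032)·∏(1−qᵢ) over the active causes.
Weight on genuine card theft=true, given the evidence: 0.990804·0.158 = 0.156547
The normalizing constant is 0.81608·0.842 + 0.990804·0.158 = 0.843686
P(genuine card theft | fraud alert, cardholder travelling abroad) = 0.156547/0.843686 ≈ 0.186

Pr(genuine card theft | fraud alert, cardholder travelling abroad) ≈ 0.186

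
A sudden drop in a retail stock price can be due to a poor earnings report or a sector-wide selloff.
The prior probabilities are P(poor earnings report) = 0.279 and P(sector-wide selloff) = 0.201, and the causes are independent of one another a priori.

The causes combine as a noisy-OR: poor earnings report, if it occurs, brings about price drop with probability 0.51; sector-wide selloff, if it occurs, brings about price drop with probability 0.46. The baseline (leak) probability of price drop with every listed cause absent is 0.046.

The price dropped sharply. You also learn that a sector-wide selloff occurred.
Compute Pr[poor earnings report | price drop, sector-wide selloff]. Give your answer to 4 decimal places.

Pr[poor earnings report | price drop, sector-wide selloff] ≈ 0.3737

Under noisy-OR, P(price drop | causes) = 1 − (1−0.046)·∏(1−qᵢ) over the active causes.
Numerator (weight on configurations with poor earnings report): 0.747572*0.279 = 0.208573
The normalizing constant is 0.48484*0.721 + 0.747572*0.279 = 0.558143
Posterior = 0.208573 / 0.558143 ≈ 0.3737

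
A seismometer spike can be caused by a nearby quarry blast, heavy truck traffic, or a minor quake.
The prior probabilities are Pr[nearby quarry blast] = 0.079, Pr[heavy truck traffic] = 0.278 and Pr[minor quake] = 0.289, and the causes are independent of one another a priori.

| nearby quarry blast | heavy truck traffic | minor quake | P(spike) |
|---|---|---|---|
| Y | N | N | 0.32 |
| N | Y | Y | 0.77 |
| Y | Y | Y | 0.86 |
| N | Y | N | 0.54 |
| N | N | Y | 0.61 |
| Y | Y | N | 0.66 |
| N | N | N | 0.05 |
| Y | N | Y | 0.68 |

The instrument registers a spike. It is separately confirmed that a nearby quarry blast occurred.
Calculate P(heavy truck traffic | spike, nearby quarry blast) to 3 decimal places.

Enumerate the 4 (heavy truck traffic, minor quake) configurations and weight by the priors:
  P(spike | nearby quarry blast) = 0.32*0.722*0.711 + 0.68*0.722*0.289 + 0.66*0.278*0.711 + 0.86*0.278*0.289
        = 0.164269 + 0.141887 + 0.130454 + 0.069094 = 0.505704
Keeping only the heavy truck traffic-present terms gives 0.199548, so
  P(heavy truck traffic | spike, nearby quarry blast) = 0.199548 / 0.505704 ≈ 0.395

P(heavy truck traffic | spike, nearby quarry blast) ≈ 0.395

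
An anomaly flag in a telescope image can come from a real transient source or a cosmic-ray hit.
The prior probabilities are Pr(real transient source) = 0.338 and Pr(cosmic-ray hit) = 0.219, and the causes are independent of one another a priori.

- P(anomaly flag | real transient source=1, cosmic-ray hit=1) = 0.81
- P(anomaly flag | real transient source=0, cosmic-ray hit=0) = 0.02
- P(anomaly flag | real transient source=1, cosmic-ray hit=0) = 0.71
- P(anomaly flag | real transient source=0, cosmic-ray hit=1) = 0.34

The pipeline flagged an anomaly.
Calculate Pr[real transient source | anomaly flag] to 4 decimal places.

Numerator (weight on configurations with real transient source): 0.187424 + 0.059958 = 0.247382
The normalizing constant is 0.02·0.662·0.781 + 0.34·0.662·0.219 + 0.71·0.338·0.781 + 0.81·0.338·0.219 = 0.307015
P(real transient source | anomaly flag) = 0.247382/0.307015 ≈ 0.8058

Pr[real transient source | anomaly flag] ≈ 0.8058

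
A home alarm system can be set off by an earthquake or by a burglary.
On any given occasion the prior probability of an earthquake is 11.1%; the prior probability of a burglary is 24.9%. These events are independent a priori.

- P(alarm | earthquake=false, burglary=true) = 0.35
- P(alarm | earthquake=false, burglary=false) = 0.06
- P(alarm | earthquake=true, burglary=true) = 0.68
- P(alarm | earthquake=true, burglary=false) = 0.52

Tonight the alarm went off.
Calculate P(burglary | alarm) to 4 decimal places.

Sum P(alarm|·) weighted by the priors over the 4 (earthquake, burglary) configurations:
  P(alarm) = 0.06×0.889×0.751 + 0.35×0.889×0.249 + 0.52×0.111×0.751 + 0.68×0.111×0.249
        = 0.040058 + 0.077476 + 0.043348 + 0.018795 = 0.179677
The terms with burglary present sum to 0.096271, so
  P(burglary | alarm) = 0.096271 / 0.179677 ≈ 0.5358

P(burglary | alarm) ≈ 0.5358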